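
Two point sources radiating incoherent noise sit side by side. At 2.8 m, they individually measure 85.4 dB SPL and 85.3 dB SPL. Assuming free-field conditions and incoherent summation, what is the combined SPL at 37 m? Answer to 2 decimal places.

65.94 dB SPL

Combined at 2.8 m: 10·log₁₀(10^(85.4/10)+10^(85.3/10)) = 88.361 dB SPL.
Then apply −20·log₁₀(37/2.8) = -22.421 dB → 65.94 dB SPL.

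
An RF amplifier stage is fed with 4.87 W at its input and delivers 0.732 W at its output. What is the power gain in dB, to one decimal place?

-8.2 dB

For a power ratio, dB = 10·log₁₀(P₂/P₁).
10·log₁₀(0.732/4.87) = 10·log₁₀(0.1503) = -8.2 dB.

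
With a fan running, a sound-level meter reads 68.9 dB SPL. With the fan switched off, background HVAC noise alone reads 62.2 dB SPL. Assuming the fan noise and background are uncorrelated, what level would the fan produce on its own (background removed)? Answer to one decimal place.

Background correction is a power subtraction:
L_src = 10·log₁₀(10^(68.9/10) − 10^(62.2/10)) = 10·log₁₀(6103000) = 67.9 dB SPL.

67.9 dB SPL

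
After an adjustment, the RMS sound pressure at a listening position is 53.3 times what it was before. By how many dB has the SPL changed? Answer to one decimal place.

34.5 dB

SPL change from a pressure ratio uses the 20·log₁₀ form:
20·log₁₀(53.3) = 34.5 dB.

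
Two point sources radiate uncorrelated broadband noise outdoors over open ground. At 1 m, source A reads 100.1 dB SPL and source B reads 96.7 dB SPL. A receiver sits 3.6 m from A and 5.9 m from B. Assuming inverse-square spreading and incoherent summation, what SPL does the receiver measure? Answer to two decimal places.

89.66 dB SPL

At the listener: L_A = 100.1 − 20·log₁₀(3.6) = 88.974 dB; L_B = 96.7 − 20·log₁₀(5.9) = 81.283 dB.
Combined: 10·log₁₀(10^(88.974/10)+10^(81.283/10)) = 89.66 dB SPL.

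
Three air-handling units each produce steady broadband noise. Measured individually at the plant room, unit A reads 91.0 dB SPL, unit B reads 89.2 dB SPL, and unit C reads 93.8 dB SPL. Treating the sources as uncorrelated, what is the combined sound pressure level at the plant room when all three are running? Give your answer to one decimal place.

Add the sources as powers (linear), then convert back to dB:
L_total = 10·log₁₀(10^(91.0/10) + 10^(89.2/10) + 10^(93.8/10)) = 10·log₁₀(4490000000) = 96.5 dB SPL.

96.5 dB SPL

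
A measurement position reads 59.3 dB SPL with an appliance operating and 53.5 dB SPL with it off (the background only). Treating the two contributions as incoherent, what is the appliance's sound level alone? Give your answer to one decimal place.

58.0 dB SPL

Remove the background by subtracting linear intensities:
L_src = 10·log₁₀(10^(59.3/10) − 10^(53.5/10)) = 10·log₁₀(627300) = 58.0 dB SPL.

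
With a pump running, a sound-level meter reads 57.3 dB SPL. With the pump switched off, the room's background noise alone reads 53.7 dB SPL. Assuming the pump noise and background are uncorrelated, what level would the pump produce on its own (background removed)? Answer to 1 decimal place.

54.8 dB SPL

Subtract intensities: L_src = 10·log₁₀(10^(L_total/10) − 10^(L_bg/10)).
L_src = 10·log₁₀(10^(57.3/10) − 10^(53.7/10)) = 10·log₁₀(302600) = 54.8 dB SPL.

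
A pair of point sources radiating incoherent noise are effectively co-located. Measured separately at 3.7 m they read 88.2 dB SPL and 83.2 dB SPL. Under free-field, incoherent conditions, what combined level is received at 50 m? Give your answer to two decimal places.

66.78 dB SPL

Combined at 3.7 m: 10·log₁₀(10^(88.2/10)+10^(83.2/10)) = 89.393 dB SPL.
Then apply −20·log₁₀(50/3.7) = -22.615 dB → 66.78 dB SPL.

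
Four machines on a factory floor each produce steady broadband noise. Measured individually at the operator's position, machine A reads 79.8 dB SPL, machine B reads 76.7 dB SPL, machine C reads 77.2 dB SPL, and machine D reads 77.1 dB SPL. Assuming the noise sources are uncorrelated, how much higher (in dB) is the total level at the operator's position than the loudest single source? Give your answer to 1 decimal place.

4.1 dB

Add the sources as powers (linear), then convert back to dB:
L_total = 10·log₁₀(10^(79.8/10) + 10^(76.7/10) + 10^(77.2/10) + 10^(77.1/10)) = 83.91 dB SPL.
Excess over the loudest (79.8 dB): 83.91 − 79.8 = 4.1 dB.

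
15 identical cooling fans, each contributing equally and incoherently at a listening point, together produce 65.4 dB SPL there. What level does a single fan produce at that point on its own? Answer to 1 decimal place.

53.6 dB SPL

15 equal incoherent sources add 10·log₁₀(15) = 11.76 dB over one source.
L_one = 65.4 − 11.76 = 53.6 dB SPL.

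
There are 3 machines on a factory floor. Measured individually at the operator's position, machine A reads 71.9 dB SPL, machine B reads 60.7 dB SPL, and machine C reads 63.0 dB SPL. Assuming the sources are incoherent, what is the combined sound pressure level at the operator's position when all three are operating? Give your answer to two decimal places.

72.71 dB SPL

Uncorrelated sources add in intensity (power), not in dB.
L_total = 10·log₁₀(10^(71.9/10) + 10^(60.7/10) + 10^(63.0/10)) = 10·log₁₀(18660000) = 72.71 dB SPL.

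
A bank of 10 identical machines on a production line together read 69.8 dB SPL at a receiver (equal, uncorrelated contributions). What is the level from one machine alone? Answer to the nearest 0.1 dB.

10 equal incoherent sources add 10·log₁₀(10) = 10.00 dB over one source.
L_one = 69.8 − 10.00 = 59.8 dB SPL.

59.8 dB SPL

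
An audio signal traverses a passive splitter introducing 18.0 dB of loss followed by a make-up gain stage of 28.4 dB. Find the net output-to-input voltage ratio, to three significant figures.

Net gain = (−18.0) + 28.4 = 10.4 dB.
Voltage ratio = 10^(10.4/20) = 3.31.

3.31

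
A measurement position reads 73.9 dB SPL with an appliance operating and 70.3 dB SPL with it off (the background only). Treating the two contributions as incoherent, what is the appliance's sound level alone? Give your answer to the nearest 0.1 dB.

Remove the background by subtracting linear intensities:
L_src = 10·log₁₀(10^(73.9/10) − 10^(70.3/10)) = 10·log₁₀(13830000) = 71.4 dB SPL.

71.4 dB SPL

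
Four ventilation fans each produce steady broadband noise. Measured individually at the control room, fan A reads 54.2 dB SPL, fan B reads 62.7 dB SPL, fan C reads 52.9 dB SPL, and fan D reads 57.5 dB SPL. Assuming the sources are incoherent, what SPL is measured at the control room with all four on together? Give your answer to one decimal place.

64.6 dB SPL

Uncorrelated sources add in intensity (power), not in dB.
L_total = 10·log₁₀(10^(54.2/10) + 10^(62.7/10) + 10^(52.9/10) + 10^(57.5/10)) = 10·log₁₀(2882000) = 64.6 dB SPL.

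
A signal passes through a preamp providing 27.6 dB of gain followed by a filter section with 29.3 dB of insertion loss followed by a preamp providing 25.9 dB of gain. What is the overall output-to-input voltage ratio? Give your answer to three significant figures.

16.2

Net gain = 27.6 + (−29.3) + 25.9 = 24.2 dB.
Voltage ratio = 10^(24.2/20) = 16.2.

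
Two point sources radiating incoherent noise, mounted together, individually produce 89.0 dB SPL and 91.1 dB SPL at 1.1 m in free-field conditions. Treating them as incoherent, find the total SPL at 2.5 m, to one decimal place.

86.1 dB SPL

Combined at 1.1 m: 10·log₁₀(10^(89.0/10)+10^(91.1/10)) = 93.19 dB SPL.
Then apply −20·log₁₀(2.5/1.1) = -7.13 dB → 86.1 dB SPL.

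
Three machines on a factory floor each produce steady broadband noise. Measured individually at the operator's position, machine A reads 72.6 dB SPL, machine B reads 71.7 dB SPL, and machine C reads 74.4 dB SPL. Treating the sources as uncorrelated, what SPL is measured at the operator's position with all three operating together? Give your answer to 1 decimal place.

77.8 dB SPL

Add the sources as powers (linear), then convert back to dB:
L_total = 10·log₁₀(10^(72.6/10) + 10^(71.7/10) + 10^(74.4/10)) = 10·log₁₀(60530000) = 77.8 dB SPL.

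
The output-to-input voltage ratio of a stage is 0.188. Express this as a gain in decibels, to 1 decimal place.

-14.5 dB

For a voltage ratio, dB = 20·log₁₀(V₂/V₁).
20·log₁₀(0.188) = -14.5 dB.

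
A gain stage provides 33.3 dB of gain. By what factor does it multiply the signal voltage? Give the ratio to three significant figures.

Voltage ratio = 10^(dB/20).
10^(33.3/20) = 10^(1.665) = 46.2.

46.2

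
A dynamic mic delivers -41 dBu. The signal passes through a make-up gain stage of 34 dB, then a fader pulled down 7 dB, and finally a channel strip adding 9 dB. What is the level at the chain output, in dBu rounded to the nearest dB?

-5 dBu

Gain stages sum in dB:
-41 + 34 − 7 + 9 = -5 dBu.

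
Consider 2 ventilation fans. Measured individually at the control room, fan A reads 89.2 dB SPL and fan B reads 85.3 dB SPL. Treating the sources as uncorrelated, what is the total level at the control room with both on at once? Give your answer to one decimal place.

Uncorrelated sources add in intensity (power), not in dB.
L_total = 10·log₁₀(10^(89.2/10) + 10^(85.3/10)) = 10·log₁₀(1171000000) = 90.7 dB SPL.

90.7 dB SPL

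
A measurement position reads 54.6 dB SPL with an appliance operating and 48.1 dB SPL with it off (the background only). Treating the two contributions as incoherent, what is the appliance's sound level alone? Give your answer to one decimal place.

Background correction is a power subtraction:
L_src = 10·log₁₀(10^(54.6/10) − 10^(48.1/10)) = 10·log₁₀(223800) = 53.5 dB SPL.

53.5 dB SPL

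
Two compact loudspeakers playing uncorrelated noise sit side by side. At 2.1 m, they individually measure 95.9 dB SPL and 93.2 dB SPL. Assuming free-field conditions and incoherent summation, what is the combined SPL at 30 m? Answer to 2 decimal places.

74.67 dB SPL

Combined at 2.1 m: 10·log₁₀(10^(95.9/10)+10^(93.2/10)) = 97.767 dB SPL.
Then apply −20·log₁₀(30/2.1) = -23.098 dB → 74.67 dB SPL.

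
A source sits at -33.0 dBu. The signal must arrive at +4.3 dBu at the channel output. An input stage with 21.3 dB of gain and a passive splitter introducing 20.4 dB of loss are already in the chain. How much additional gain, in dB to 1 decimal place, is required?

36.4 dB

The required make-up gain is the shortfall in the dB sum.
G = +4.3 − (-33.0) − 21.3 + 20.4 = 36.4 dB.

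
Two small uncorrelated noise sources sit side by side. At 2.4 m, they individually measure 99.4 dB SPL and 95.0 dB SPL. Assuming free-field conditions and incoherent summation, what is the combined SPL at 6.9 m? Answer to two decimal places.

91.57 dB SPL

Combined at 2.4 m: 10·log₁₀(10^(99.4/10)+10^(95.0/10)) = 100.745 dB SPL.
Then apply −20·log₁₀(6.9/2.4) = -9.173 dB → 91.57 dB SPL.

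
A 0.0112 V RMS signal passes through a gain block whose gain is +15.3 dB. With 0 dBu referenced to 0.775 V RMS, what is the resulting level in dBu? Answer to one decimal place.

-21.5 dBu

Input level: 20·log₁₀(0.0112/0.775) = -36.80 dBu.
Output: -36.80 + 15.3 = -21.5 dBu.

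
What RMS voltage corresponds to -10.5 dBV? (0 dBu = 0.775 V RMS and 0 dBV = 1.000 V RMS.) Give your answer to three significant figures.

0.299 V

V = 1.000 V × 10^(-10.5/20).
= 1.000 × 0.2985 = 0.299 V.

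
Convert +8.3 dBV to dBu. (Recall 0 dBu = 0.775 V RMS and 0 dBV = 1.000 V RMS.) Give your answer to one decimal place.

+10.5 dBu

The offset between the scales is 20·log₁₀(0.775/1.000) = −2.214 dB.
So dBu = +8.3 + 2.214 = +10.5 dBu.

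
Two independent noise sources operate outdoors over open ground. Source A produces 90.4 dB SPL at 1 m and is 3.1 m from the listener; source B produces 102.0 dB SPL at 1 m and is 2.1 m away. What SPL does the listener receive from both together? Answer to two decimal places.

At the listener: L_A = 90.4 − 20·log₁₀(3.1) = 80.573 dB; L_B = 102.0 − 20·log₁₀(2.1) = 95.556 dB.
Combined: 10·log₁₀(10^(80.573/10)+10^(95.556/10)) = 95.69 dB SPL.

95.69 dB SPL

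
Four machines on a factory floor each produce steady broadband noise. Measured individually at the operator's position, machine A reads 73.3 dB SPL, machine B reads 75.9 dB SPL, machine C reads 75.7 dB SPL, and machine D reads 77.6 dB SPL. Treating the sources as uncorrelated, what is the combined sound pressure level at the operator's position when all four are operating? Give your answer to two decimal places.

81.90 dB SPL

Add the sources as powers (linear), then convert back to dB:
L_total = 10·log₁₀(10^(73.3/10) + 10^(75.9/10) + 10^(75.7/10) + 10^(77.6/10)) = 10·log₁₀(155000000) = 81.90 dB SPL.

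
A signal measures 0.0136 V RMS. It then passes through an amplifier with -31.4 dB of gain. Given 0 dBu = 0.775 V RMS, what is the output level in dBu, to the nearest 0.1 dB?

Input level: 20·log₁₀(0.0136/0.775) = -35.12 dBu.
Output: -35.12 − 31.4 = -66.5 dBu.

-66.5 dBu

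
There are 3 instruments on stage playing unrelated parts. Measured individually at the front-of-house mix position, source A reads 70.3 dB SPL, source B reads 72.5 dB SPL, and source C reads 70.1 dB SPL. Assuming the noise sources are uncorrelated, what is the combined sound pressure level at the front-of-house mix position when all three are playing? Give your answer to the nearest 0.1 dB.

Uncorrelated sources add in intensity (power), not in dB.
L_total = 10·log₁₀(10^(70.3/10) + 10^(72.5/10) + 10^(70.1/10)) = 10·log₁₀(38730000) = 75.9 dB SPL.

75.9 dB SPL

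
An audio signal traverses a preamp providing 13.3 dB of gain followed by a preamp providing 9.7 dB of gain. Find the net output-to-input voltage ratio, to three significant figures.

Net gain = 13.3 + 9.7 = 23.0 dB.
Voltage ratio = 10^(23.0/20) = 14.1.

14.1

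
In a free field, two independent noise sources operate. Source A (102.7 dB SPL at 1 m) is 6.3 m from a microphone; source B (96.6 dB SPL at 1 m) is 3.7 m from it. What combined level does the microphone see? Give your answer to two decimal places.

89.05 dB SPL

At the listener: L_A = 102.7 − 20·log₁₀(6.3) = 86.713 dB; L_B = 96.6 − 20·log₁₀(3.7) = 85.236 dB.
Combined: 10·log₁₀(10^(86.713/10)+10^(85.236/10)) = 89.05 dB SPL.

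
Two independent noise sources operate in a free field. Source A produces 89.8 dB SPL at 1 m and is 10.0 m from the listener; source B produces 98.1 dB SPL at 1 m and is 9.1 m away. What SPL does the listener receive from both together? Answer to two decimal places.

79.42 dB SPL

At the listener: L_A = 89.8 − 20·log₁₀(10.0) = 69.800 dB; L_B = 98.1 − 20·log₁₀(9.1) = 78.919 dB.
Combined: 10·log₁₀(10^(69.800/10)+10^(78.919/10)) = 79.42 dB SPL.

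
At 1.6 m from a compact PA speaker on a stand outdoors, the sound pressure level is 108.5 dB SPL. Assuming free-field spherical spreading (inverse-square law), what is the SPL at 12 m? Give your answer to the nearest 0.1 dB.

Inverse-square spreading gives ΔL = −20·log₁₀(d₂/d₁).
ΔL = −20·log₁₀(12/1.6) = -17.50 dB, so L₂ = 108.5 + (-17.50) = 91.0 dB SPL.

91.0 dB SPL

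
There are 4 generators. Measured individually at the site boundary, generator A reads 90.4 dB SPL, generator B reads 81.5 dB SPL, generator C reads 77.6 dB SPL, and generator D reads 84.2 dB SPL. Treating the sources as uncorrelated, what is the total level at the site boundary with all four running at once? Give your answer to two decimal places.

91.93 dB SPL

Incoherent sources sum as intensities:
L_total = 10·log₁₀(10^(90.4/10) + 10^(81.5/10) + 10^(77.6/10) + 10^(84.2/10)) = 10·log₁₀(1558000000) = 91.93 dB SPL.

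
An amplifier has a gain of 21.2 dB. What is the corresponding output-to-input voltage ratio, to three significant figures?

Voltage ratio = 10^(dB/20).
10^(21.2/20) = 10^(1.060) = 11.5.

11.5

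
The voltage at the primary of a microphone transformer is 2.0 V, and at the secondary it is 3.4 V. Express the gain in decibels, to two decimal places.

4.61 dB

For a voltage ratio, dB = 20·log₁₀(V₂/V₁).
20·log₁₀(3.4/2.0) = 20·log₁₀(1.700) = 4.61 dB.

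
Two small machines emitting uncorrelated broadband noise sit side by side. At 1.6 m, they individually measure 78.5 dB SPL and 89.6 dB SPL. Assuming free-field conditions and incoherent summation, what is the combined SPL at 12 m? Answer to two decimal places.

Combined at 1.6 m: 10·log₁₀(10^(78.5/10)+10^(89.6/10)) = 89.925 dB SPL.
Then apply −20·log₁₀(12/1.6) = -17.501 dB → 72.42 dB SPL.

72.42 dB SPL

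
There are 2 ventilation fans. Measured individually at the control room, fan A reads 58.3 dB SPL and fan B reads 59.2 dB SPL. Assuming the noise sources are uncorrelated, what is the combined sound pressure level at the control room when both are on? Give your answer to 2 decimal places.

Uncorrelated sources add in intensity (power), not in dB.
L_total = 10·log₁₀(10^(58.3/10) + 10^(59.2/10)) = 10·log₁₀(1508000) = 61.78 dB SPL.

61.78 dB SPL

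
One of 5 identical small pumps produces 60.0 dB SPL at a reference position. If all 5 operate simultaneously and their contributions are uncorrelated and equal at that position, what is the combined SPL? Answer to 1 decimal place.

67.0 dB SPL

5 equal incoherent sources raise the level by 10·log₁₀(5) = 6.99 dB.
L_total = 60.0 + 6.99 = 67.0 dB SPL.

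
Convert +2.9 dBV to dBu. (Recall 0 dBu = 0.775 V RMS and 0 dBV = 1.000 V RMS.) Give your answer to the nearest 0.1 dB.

The offset between the scales is 20·log₁₀(0.775/1.000) = −2.214 dB.
So dBu = +2.9 + 2.214 = +5.1 dBu.

+5.1 dBu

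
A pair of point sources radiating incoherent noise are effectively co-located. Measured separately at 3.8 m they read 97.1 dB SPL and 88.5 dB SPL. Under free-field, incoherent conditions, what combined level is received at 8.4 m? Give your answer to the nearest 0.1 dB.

90.8 dB SPL

Combined at 3.8 m: 10·log₁₀(10^(97.1/10)+10^(88.5/10)) = 97.66 dB SPL.
Then apply −20·log₁₀(8.4/3.8) = -6.89 dB → 90.8 dB SPL.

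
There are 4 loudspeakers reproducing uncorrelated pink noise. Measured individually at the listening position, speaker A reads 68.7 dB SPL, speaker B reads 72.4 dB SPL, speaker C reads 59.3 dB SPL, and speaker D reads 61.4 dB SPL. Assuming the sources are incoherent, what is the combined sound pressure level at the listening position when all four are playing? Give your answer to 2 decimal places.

Uncorrelated sources add in intensity (power), not in dB.
L_total = 10·log₁₀(10^(68.7/10) + 10^(72.4/10) + 10^(59.3/10) + 10^(61.4/10)) = 10·log₁₀(27020000) = 74.32 dB SPL.

74.32 dB SPL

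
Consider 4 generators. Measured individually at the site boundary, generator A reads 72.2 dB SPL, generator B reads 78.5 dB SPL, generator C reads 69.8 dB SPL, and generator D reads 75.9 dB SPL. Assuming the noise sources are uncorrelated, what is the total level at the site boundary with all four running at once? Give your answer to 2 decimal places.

Add the sources as powers (linear), then convert back to dB:
L_total = 10·log₁₀(10^(72.2/10) + 10^(78.5/10) + 10^(69.8/10) + 10^(75.9/10)) = 10·log₁₀(135800000) = 81.33 dB SPL.

81.33 dB SPL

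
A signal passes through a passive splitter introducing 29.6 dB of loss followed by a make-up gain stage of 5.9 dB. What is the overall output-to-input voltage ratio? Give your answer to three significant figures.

0.0653

Net gain = (−29.6) + 5.9 = -23.7 dB.
Voltage ratio = 10^(-23.7/20) = 0.0653.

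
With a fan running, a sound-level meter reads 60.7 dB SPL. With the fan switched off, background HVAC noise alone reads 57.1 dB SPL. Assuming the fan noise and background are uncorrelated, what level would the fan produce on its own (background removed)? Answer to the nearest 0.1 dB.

58.2 dB SPL

Background correction is a power subtraction:
L_src = 10·log₁₀(10^(60.7/10) − 10^(57.1/10)) = 10·log₁₀(662000) = 58.2 dB SPL.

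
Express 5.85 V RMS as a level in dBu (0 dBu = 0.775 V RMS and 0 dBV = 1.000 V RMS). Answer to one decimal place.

dBu = 20·log₁₀(V / 0.775 V).
20·log₁₀(5.85/0.775) = +17.6 dBu.

+17.6 dBu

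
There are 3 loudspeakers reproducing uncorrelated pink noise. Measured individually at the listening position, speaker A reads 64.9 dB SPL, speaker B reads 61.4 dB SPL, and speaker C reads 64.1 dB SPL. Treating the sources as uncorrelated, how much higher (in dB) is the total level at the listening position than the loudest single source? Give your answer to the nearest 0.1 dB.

Incoherent sources sum as intensities:
L_total = 10·log₁₀(10^(64.9/10) + 10^(61.4/10) + 10^(64.1/10)) = 68.48 dB SPL.
Excess over the loudest (64.9 dB): 68.48 − 64.9 = 3.6 dB.

3.6 dB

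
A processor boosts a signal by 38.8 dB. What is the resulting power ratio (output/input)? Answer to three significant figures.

Power ratio = 10^(dB/10).
10^(38.8/10) = 10^(3.880) = 7590.

7590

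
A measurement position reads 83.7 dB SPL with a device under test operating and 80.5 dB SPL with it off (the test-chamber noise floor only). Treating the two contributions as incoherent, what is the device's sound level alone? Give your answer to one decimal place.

Subtract intensities: L_src = 10·log₁₀(10^(L_total/10) − 10^(L_bg/10)).
L_src = 10·log₁₀(10^(83.7/10) − 10^(80.5/10)) = 10·log₁₀(122200000) = 80.9 dB SPL.

80.9 dB SPL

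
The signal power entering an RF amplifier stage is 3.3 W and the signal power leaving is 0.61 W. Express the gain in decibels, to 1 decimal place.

-7.3 dB

Power is a power quantity, so gain = 10·log₁₀(P_out/P_in).
10·log₁₀(0.61/3.3) = 10·log₁₀(0.1848) = -7.3 dB.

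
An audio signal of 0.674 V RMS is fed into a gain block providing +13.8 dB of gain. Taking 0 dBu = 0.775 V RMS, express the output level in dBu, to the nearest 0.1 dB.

+12.6 dBu

Input level: 20·log₁₀(0.674/0.775) = -1.21 dBu.
Output: -1.21 + 13.8 = +12.6 dBu.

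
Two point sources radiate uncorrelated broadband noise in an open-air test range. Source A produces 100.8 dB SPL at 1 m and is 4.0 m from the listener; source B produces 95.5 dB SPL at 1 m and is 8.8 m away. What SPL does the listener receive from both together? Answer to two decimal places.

89.02 dB SPL

At the listener: L_A = 100.8 − 20·log₁₀(4.0) = 88.759 dB; L_B = 95.5 − 20·log₁₀(8.8) = 76.610 dB.
Combined: 10·log₁₀(10^(88.759/10)+10^(76.610/10)) = 89.02 dB SPL.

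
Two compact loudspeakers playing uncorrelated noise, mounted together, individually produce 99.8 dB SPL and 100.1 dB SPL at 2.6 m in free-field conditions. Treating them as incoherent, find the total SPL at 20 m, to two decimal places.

85.24 dB SPL

Combined at 2.6 m: 10·log₁₀(10^(99.8/10)+10^(100.1/10)) = 102.963 dB SPL.
Then apply −20·log₁₀(20/2.6) = -17.721 dB → 85.24 dB SPL.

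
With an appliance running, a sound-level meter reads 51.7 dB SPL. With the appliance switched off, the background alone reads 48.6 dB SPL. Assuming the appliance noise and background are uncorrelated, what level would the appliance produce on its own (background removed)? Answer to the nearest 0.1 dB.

48.8 dB SPL

Background correction is a power subtraction:
L_src = 10·log₁₀(10^(51.7/10) − 10^(48.6/10)) = 10·log₁₀(75470) = 48.8 dB SPL.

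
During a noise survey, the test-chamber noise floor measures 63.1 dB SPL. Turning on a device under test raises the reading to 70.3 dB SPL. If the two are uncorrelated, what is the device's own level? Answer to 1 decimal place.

69.4 dB SPL

Remove the background by subtracting linear intensities:
L_src = 10·log₁₀(10^(70.3/10) − 10^(63.1/10)) = 10·log₁₀(8673000) = 69.4 dB SPL.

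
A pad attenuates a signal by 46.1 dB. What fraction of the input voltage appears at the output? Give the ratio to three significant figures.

Voltage ratio = 10^(dB/20).
10^(-46.1/20) = 10^(-2.305) = 0.00495.

0.00495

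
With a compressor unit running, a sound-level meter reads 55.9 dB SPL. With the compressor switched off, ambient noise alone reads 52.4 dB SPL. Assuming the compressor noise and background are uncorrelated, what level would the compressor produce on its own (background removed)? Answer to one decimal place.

Subtract intensities: L_src = 10·log₁₀(10^(L_total/10) − 10^(L_bg/10)).
L_src = 10·log₁₀(10^(55.9/10) − 10^(52.4/10)) = 10·log₁₀(215300) = 53.3 dB SPL.

53.3 dB SPL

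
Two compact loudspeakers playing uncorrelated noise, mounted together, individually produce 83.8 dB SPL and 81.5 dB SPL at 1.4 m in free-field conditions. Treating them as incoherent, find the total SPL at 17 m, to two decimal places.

Combined at 1.4 m: 10·log₁₀(10^(83.8/10)+10^(81.5/10)) = 85.811 dB SPL.
Then apply −20·log₁₀(17/1.4) = -21.686 dB → 64.12 dB SPL.

64.12 dB SPL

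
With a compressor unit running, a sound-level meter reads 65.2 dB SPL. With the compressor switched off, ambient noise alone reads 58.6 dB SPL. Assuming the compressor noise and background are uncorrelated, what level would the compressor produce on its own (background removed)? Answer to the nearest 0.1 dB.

Background correction is a power subtraction:
L_src = 10·log₁₀(10^(65.2/10) − 10^(58.6/10)) = 10·log₁₀(2587000) = 64.1 dB SPL.

64.1 dB SPL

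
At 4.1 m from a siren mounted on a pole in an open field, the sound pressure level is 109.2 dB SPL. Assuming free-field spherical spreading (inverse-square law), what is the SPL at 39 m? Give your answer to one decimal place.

89.6 dB SPL

Inverse-square spreading gives ΔL = −20·log₁₀(d₂/d₁).
ΔL = −20·log₁₀(39/4.1) = -19.57 dB, so L₂ = 109.2 + (-19.57) = 89.6 dB SPL.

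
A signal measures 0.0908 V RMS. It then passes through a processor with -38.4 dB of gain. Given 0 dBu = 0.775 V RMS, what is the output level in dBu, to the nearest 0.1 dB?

Input level: 20·log₁₀(0.0908/0.775) = -18.62 dBu.
Output: -18.62 − 38.4 = -57.0 dBu.

-57.0 dBu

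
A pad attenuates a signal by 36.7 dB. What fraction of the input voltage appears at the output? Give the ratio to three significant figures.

0.0146

Voltage ratio = 10^(dB/20).
10^(-36.7/20) = 10^(-1.835) = 0.0146.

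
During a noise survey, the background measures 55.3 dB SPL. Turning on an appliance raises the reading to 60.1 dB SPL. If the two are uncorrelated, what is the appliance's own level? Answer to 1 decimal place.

Remove the background by subtracting linear intensities:
L_src = 10·log₁₀(10^(60.1/10) − 10^(55.3/10)) = 10·log₁₀(684400) = 58.4 dB SPL.

58.4 dB SPL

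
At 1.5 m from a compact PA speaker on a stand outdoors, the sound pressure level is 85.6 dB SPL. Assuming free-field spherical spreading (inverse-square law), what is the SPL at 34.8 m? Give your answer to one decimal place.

58.3 dB SPL

Inverse-square spreading gives ΔL = −20·log₁₀(d₂/d₁).
ΔL = −20·log₁₀(34.8/1.5) = -27.31 dB, so L₂ = 85.6 + (-27.31) = 58.3 dB SPL.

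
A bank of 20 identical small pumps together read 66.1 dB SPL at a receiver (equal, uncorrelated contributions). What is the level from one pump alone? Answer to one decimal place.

20 equal incoherent sources add 10·log₁₀(20) = 13.01 dB over one source.
L_one = 66.1 − 13.01 = 53.1 dB SPL.

53.1 dB SPL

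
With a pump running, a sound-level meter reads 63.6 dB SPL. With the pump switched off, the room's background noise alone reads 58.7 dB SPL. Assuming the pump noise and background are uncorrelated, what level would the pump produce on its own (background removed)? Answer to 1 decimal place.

61.9 dB SPL

Background correction is a power subtraction:
L_src = 10·log₁₀(10^(63.6/10) − 10^(58.7/10)) = 10·log₁₀(1550000) = 61.9 dB SPL.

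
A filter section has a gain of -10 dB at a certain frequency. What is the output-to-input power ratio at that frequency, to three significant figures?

Power ratio = 10^(dB/10).
10^(-10/10) = 10^(-1.000) = 0.100.

0.100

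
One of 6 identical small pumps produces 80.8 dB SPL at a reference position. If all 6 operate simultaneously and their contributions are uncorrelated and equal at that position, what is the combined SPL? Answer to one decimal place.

6 equal incoherent sources raise the level by 10·log₁₀(6) = 7.78 dB.
L_total = 80.8 + 7.78 = 88.6 dB SPL.

88.6 dB SPL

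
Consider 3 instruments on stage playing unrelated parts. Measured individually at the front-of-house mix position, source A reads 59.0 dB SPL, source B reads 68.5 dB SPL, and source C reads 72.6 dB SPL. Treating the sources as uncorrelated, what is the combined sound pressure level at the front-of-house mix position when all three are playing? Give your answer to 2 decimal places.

Uncorrelated sources add in intensity (power), not in dB.
L_total = 10·log₁₀(10^(59.0/10) + 10^(68.5/10) + 10^(72.6/10)) = 10·log₁₀(26070000) = 74.16 dB SPL.

74.16 dB SPL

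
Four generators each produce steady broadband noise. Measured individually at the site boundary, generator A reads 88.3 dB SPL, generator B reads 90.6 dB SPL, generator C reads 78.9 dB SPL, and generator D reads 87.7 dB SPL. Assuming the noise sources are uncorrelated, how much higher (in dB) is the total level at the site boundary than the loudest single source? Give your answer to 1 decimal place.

3.4 dB

Add the sources as powers (linear), then convert back to dB:
L_total = 10·log₁₀(10^(88.3/10) + 10^(90.6/10) + 10^(78.9/10) + 10^(87.7/10)) = 93.96 dB SPL.
Excess over the loudest (90.6 dB): 93.96 − 90.6 = 3.4 dB.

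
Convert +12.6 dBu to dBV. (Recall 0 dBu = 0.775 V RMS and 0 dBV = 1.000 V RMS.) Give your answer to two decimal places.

The offset between the scales is 20·log₁₀(0.775/1.000) = −2.214 dB.
So dBV = +12.6 − 2.214 = +10.39 dBV.

+10.39 dBV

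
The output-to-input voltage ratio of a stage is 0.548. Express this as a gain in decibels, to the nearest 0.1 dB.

Voltage ratio → dB uses the 20·log₁₀ form:
20·log₁₀(0.548) = -5.2 dB.

-5.2 dB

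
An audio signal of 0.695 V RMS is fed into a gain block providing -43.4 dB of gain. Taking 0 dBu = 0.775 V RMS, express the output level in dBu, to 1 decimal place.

-44.3 dBu

Input level: 20·log₁₀(0.695/0.775) = -0.95 dBu.
Output: -0.95 − 43.4 = -44.3 dBu.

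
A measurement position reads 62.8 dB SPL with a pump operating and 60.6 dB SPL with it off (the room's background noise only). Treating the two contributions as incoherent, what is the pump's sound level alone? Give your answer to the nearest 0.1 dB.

Background correction is a power subtraction:
L_src = 10·log₁₀(10^(62.8/10) − 10^(60.6/10)) = 10·log₁₀(757300) = 58.8 dB SPL.

58.8 dB SPL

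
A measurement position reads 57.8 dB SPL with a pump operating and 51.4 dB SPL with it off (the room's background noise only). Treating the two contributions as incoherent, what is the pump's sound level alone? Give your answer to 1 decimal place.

Remove the background by subtracting linear intensities:
L_src = 10·log₁₀(10^(57.8/10) − 10^(51.4/10)) = 10·log₁₀(464500) = 56.7 dB SPL.

56.7 dB SPL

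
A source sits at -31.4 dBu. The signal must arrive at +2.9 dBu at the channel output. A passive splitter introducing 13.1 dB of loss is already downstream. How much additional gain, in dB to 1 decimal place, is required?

47.4 dB

The required make-up gain is the shortfall in the dB sum.
G = +2.9 − (-31.4) + 13.1 = 47.4 dB.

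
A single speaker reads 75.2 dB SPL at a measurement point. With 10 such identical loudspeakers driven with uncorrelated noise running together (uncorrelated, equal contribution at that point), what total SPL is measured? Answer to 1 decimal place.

85.2 dB SPL

10 equal incoherent sources raise the level by 10·log₁₀(10) = 10.00 dB.
L_total = 75.2 + 10.00 = 85.2 dB SPL.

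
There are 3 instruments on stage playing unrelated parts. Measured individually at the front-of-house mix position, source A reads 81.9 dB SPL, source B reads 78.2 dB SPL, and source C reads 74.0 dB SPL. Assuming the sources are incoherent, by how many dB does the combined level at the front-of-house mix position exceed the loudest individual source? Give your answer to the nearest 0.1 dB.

Incoherent sources sum as intensities:
L_total = 10·log₁₀(10^(81.9/10) + 10^(78.2/10) + 10^(74.0/10)) = 83.91 dB SPL.
Excess over the loudest (81.9 dB): 83.91 − 81.9 = 2.0 dB.

2.0 dB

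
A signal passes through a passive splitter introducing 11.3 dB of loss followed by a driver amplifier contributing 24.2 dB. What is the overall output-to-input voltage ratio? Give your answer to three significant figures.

4.42

Net gain = (−11.3) + 24.2 = 12.9 dB.
Voltage ratio = 10^(12.9/20) = 4.42.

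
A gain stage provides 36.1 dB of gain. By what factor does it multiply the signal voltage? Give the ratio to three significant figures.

Voltage ratio = 10^(dB/20).
10^(36.1/20) = 10^(1.805) = 63.8.

63.8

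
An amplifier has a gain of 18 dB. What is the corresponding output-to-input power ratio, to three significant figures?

63.1

Power ratio = 10^(dB/10).
10^(18/10) = 10^(1.800) = 63.1.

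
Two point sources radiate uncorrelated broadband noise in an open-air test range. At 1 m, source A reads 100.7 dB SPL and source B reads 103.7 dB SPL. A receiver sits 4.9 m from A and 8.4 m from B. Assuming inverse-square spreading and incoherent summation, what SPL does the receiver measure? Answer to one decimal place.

At the listener: L_A = 100.7 − 20·log₁₀(4.9) = 86.90 dB; L_B = 103.7 − 20·log₁₀(8.4) = 85.21 dB.
Combined: 10·log₁₀(10^(86.90/10)+10^(85.21/10)) = 89.1 dB SPL.

89.1 dB SPL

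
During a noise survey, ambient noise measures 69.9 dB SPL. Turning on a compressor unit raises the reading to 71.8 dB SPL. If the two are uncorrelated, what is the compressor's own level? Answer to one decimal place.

Subtract intensities: L_src = 10·log₁₀(10^(L_total/10) − 10^(L_bg/10)).
L_src = 10·log₁₀(10^(71.8/10) − 10^(69.9/10)) = 10·log₁₀(5363000) = 67.3 dB SPL.

67.3 dB SPL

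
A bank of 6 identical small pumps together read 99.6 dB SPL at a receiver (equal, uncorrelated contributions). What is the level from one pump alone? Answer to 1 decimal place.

91.8 dB SPL

6 equal incoherent sources add 10·log₁₀(6) = 7.78 dB over one source.
L_one = 99.6 − 7.78 = 91.8 dB SPL.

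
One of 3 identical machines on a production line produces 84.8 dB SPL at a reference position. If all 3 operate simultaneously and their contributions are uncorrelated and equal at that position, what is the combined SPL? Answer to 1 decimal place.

3 equal incoherent sources raise the level by 10·log₁₀(3) = 4.77 dB.
L_total = 84.8 + 4.77 = 89.6 dB SPL.

89.6 dB SPL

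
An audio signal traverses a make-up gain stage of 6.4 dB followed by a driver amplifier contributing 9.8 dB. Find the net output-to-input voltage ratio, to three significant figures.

Net gain = 6.4 + 9.8 = 16.2 dB.
Voltage ratio = 10^(16.2/20) = 6.46.

6.46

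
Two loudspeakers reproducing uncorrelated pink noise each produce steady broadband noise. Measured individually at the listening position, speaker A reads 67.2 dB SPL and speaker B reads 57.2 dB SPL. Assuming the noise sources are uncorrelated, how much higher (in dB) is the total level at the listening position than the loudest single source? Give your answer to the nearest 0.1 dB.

0.4 dB

Incoherent sources sum as intensities:
L_total = 10·log₁₀(10^(67.2/10) + 10^(57.2/10)) = 67.61 dB SPL.
Excess over the loudest (67.2 dB): 67.61 − 67.2 = 0.4 dB.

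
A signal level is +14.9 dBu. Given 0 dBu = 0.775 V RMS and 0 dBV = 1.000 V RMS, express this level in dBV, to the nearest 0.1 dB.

The offset between the scales is 20·log₁₀(0.775/1.000) = −2.214 dB.
So dBV = +14.9 − 2.214 = +12.7 dBV.

+12.7 dBV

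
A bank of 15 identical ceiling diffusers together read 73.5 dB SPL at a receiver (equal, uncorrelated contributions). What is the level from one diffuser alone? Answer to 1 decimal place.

61.7 dB SPL

15 equal incoherent sources add 10·log₁₀(15) = 11.76 dB over one source.
L_one = 73.5 − 11.76 = 61.7 dB SPL.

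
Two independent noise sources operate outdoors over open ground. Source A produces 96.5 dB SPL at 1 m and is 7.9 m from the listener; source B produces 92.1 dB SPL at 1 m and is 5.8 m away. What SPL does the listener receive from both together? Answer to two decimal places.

80.78 dB SPL

At the listener: L_A = 96.5 − 20·log₁₀(7.9) = 78.547 dB; L_B = 92.1 − 20·log₁₀(5.8) = 76.831 dB.
Combined: 10·log₁₀(10^(78.547/10)+10^(76.831/10)) = 80.78 dB SPL.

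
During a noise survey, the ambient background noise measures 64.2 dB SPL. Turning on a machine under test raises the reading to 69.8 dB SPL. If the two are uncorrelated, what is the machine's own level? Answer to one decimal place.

Background correction is a power subtraction:
L_src = 10·log₁₀(10^(69.8/10) − 10^(64.2/10)) = 10·log₁₀(6920000) = 68.4 dB SPL.

68.4 dB SPL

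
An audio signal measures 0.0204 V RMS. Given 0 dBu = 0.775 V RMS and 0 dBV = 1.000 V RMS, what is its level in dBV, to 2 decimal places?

-33.81 dBV

dBV = 20·log₁₀(V / 1.000 V).
20·log₁₀(0.0204/1.000) = -33.81 dBV.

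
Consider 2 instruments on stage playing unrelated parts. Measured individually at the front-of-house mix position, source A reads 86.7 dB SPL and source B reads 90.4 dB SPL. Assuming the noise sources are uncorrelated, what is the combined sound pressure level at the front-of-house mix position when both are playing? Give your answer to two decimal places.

Add the sources as powers (linear), then convert back to dB:
L_total = 10·log₁₀(10^(86.7/10) + 10^(90.4/10)) = 10·log₁₀(1564000000) = 91.94 dB SPL.

91.94 dB SPL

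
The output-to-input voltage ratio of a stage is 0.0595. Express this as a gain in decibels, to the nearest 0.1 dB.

-24.5 dB

For a voltage ratio, dB = 20·log₁₀(V₂/V₁).
20·log₁₀(0.0595) = -24.5 dB.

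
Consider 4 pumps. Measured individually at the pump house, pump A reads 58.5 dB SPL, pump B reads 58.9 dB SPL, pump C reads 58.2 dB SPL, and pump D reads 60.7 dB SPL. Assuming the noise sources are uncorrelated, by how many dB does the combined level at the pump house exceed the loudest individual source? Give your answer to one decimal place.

Uncorrelated sources add in intensity (power), not in dB.
L_total = 10·log₁₀(10^(58.5/10) + 10^(58.9/10) + 10^(58.2/10) + 10^(60.7/10)) = 65.21 dB SPL.
Excess over the loudest (60.7 dB): 65.21 − 60.7 = 4.5 dB.

4.5 dB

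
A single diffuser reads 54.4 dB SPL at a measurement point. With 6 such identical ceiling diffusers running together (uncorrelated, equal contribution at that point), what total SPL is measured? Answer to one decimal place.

6 equal incoherent sources raise the level by 10·log₁₀(6) = 7.78 dB.
L_total = 54.4 + 7.78 = 62.2 dB SPL.

62.2 dB SPL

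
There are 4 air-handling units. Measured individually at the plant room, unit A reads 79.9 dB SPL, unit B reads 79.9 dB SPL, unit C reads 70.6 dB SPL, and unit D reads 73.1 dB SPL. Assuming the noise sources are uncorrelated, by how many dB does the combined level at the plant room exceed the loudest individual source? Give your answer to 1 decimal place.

3.7 dB

Incoherent sources sum as intensities:
L_total = 10·log₁₀(10^(79.9/10) + 10^(79.9/10) + 10^(70.6/10) + 10^(73.1/10)) = 83.57 dB SPL.
Excess over the loudest (79.9 dB): 83.57 − 79.9 = 3.7 dB.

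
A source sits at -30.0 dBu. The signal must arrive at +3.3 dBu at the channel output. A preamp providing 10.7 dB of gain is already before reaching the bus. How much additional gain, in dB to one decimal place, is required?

The required make-up gain is the shortfall in the dB sum.
G = +3.3 − (-30.0) − 10.7 = 22.6 dB.

22.6 dB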